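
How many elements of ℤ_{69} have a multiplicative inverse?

69 = 3 · 23.
φ(3) = 3 − 1 = 2.
φ(23) = 23 − 1 = 22.
Multiply: 2 · 22 = 44.

44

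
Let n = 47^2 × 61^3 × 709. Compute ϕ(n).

341743188960

φ(47^2) = 47^1·(47−1) = 47·46 = 2162.
φ(61^3) = 61^2·(61−1) = 3721·60 = 223260.
φ(709) = 709 − 1 = 708.
Since φ is multiplicative, φ(355493329561) = 2162 · 223260 · 708 = 341743188960.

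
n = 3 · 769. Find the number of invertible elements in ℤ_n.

1536

φ(2307) = 2307 · (1 − 1/3) · (1 − 1/769)
       = 2307 · 1536/2307 = 1536.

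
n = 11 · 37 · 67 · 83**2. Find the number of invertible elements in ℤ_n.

161710560

φ(187856141) = 187856141 · (1 − 1/11) · (1 − 1/37) · (1 − 1/67) · (1 − 1/83)
       = 187856141 · 1948320/2263327 = 161710560.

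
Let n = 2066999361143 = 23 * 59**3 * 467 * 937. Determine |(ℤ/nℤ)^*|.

1937387365056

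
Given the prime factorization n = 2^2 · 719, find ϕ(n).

φ(2876) = 2876 · (1 − 1/2) · (1 − 1/719)
       = 2876 · 718/1438 = 1436.

1436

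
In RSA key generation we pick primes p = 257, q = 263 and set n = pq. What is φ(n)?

67072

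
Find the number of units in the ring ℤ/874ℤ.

396

874 = 2 · 19 · 23.
φ(2) = 2 − 1 = 1.
φ(19) = 19 − 1 = 18.
φ(23) = 23 − 1 = 22.
Since φ is multiplicative, φ(874) = 1 · 18 · 22 = 396.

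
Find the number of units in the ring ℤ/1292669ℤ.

Factor 1292669: 1292669 = 7**2 · 23 · 31 · 37.
φ(1292669) = 1292669 · (1 − 1/7) · (1 − 1/23) · (1 − 1/31) · (1 − 1/37)
       = 1292669 · 142560/184667 = 997920.

997920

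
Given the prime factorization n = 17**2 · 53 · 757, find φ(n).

10692864

φ(11594969) = 11594969 · (1 − 1/17) · (1 − 1/53) · (1 − 1/757)
       = 11594969 · 628992/682057 = 10692864.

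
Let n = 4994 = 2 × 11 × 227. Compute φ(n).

2260

φ(4994) = 4994 · (1 − 1/2) · (1 − 1/11) · (1 − 1/227)
       = 4994 · 2260/4994 = 2260.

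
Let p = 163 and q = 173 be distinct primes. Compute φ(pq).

27864

For distinct primes, φ(pq) = (p−1)(q−1) = 162 × 172 = 27864.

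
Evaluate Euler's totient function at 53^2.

φ(53^2) = 53^2 − 53^1 = 2809 − 53 = 2756.

2756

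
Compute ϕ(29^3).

φ(24389) = 24389 · (1 − 1/29)
       = 24389 · 28/29 = 23548.

23548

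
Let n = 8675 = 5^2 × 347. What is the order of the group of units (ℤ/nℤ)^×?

6920

φ(5^2) = 5^2 − 5^1 = 25 − 5 = 20.
φ(347) = 347 − 1 = 346.
Since φ is multiplicative, φ(8675) = 20 · 346 = 6920.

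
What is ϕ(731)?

731 = 17 * 43.
φ(731) = 731 · (1 − 1/17) · (1 − 1/43)
       = 731 · 672/731 = 672.

672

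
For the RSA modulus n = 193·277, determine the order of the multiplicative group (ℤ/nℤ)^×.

52992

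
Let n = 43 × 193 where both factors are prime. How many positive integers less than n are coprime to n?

φ(n) = (p − 1)(q − 1) = (43−1)(193−1) = 42·192 = 8064.

8064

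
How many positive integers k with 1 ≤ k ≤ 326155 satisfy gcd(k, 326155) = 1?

326155 = 5 × 37 × 41 × 43.
φ(5) = 5 − 1 = 4.
φ(37) = 37 − 1 = 36.
φ(41) = 41 − 1 = 40.
φ(43) = 43 − 1 = 42.
Since φ is multiplicative, φ(326155) = 4 · 36 · 40 · 42 = 241920.

241920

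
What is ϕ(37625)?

25200

37625 = 5^3 * 7 * 43.
φ(37625) = 37625 · (1 − 1/5) · (1 − 1/7) · (1 − 1/43)
       = 37625 · 1008/1505 = 25200.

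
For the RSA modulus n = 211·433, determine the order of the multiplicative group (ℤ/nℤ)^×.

φ(91363) = 91363 · (1 − 1/211) · (1 − 1/433)
       = 91363 · 90720/91363 = 90720.

90720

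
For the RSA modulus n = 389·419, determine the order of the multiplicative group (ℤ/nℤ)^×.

For distinct primes, φ(pq) = (p−1)(q−1) = 388 × 418 = 162184.

162184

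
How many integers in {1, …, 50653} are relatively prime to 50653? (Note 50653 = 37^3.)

49284

φ(50653) = 50653 · (1 − 1/37)
       = 50653 · 36/37 = 49284.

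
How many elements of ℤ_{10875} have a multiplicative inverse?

5600

First factor: 10875 = 3 * 5**3 * 29.
φ(10875) = 10875 · (1 − 1/3) · (1 − 1/5) · (1 − 1/29)
       = 10875 · 224/435 = 5600.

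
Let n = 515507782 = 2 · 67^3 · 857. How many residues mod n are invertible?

253610544

φ(2) = 2 − 1 = 1.
φ(67^3) = 67^3 − 67^2 = 300763 − 4489 = 296274.
φ(857) = 857 − 1 = 856.
Multiply: 1 · 296274 · 856 = 253610544.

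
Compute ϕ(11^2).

110

φ(11^2) = 11^1·(11−1) = 11·10 = 110.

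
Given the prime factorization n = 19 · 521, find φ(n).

φ(9899) = 9899 · (1 − 1/19) · (1 − 1/521)
       = 9899 · 9360/9899 = 9360.

9360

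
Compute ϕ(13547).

11880

First factor: 13547 = 19 · 23 · 31.
φ(13547) = 13547 · (1 − 1/19) · (1 − 1/23) · (1 − 1/31)
       = 13547 · 11880/13547 = 11880.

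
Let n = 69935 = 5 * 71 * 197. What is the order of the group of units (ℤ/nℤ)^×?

φ(69935) = 69935 · (1 − 1/5) · (1 − 1/71) · (1 − 1/197)
       = 69935 · 54880/69935 = 54880.

54880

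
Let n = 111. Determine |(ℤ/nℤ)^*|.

72

Factor 111: 111 = 3 · 37.
φ(111) = 111 · (1 − 1/3) · (1 − 1/37)
       = 111 · 72/111 = 72.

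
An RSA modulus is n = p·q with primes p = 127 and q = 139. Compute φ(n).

17388

φ(n) = (p − 1)(q − 1) = (127−1)(139−1) = 126·138 = 17388.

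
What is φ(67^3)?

296274

φ(300763) = 300763 · (1 − 1/67)
       = 300763 · 66/67 = 296274.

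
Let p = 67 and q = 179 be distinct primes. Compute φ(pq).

For distinct primes, φ(pq) = (p−1)(q−1) = 66 × 178 = 11748.

11748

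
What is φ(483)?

264

Factor 483: 483 = 3 · 7 · 23.
φ(3) = 3 − 1 = 2.
φ(7) = 7 − 1 = 6.
φ(23) = 23 − 1 = 22.
Multiply: 2 · 6 · 22 = 264.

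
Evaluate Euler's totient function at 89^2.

7832

φ(89^2) = 89^1·(89−1) = 89·88 = 7832.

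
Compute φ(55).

First factor: 55 = 5 × 11.
φ(55) = 55 · (1 − 1/5) · (1 − 1/11)
       = 55 · 40/55 = 40.

40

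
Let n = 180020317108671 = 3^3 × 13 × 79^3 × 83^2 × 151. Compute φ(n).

φ(3^3) = 3^2·(3−1) = 9·2 = 18.
φ(13) = 13 − 1 = 12.
φ(79^3) = 79^2·(79−1) = 6241·78 = 486798.
φ(83^2) = 83^2 − 83^1 = 6889 − 83 = 6806.
φ(151) = 151 − 1 = 150.
Since φ is multiplicative, φ(180020317108671) = 18 · 12 · 486798 · 6806 · 150 = 107345968891200.

107345968891200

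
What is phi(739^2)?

545382

φ(739^2) = 739^1·(739−1) = 739·738 = 545382.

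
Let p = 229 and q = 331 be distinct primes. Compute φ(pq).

75240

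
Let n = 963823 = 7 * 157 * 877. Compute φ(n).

φ(7) = 7 − 1 = 6.
φ(157) = 157 − 1 = 156.
φ(877) = 877 − 1 = 876.
φ(963823) = 6 × 156 × 876 = 819936.

819936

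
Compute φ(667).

Prime factorization: 667 = 23 · 29.
φ(23) = 23 − 1 = 22.
φ(29) = 29 − 1 = 28.
Multiply: 22 · 28 = 616.

616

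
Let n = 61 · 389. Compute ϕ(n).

23280

φ(61) = 61 − 1 = 60.
φ(389) = 389 − 1 = 388.
φ(23729) = 60 × 388 = 23280.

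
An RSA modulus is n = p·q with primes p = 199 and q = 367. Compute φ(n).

72468

For distinct primes, φ(pq) = (p−1)(q−1) = 198 × 366 = 72468.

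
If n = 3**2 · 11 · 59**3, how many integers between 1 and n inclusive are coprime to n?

φ(20332521) = 20332521 · (1 − 1/3) · (1 − 1/11) · (1 − 1/59)
       = 20332521 · 1160/1947 = 12113880.

12113880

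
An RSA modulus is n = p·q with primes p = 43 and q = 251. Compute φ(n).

10500

For distinct primes, φ(pq) = (p−1)(q−1) = 42 × 250 = 10500.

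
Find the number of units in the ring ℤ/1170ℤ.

288

Prime factorization: 1170 = 2 * 3**2 * 5 * 13.
φ(1170) = 1170 · (1 − 1/2) · (1 − 1/3) · (1 − 1/5) · (1 − 1/13)
       = 1170 · 96/390 = 288.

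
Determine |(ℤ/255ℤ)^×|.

Factor 255: 255 = 3 · 5 · 17.
φ(255) = 255 · (1 − 1/3) · (1 − 1/5) · (1 − 1/17)
       = 255 · 128/255 = 128.

128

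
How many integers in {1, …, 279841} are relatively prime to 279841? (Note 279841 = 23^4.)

267674

φ(279841) = 279841 · (1 − 1/23)
       = 279841 · 22/23 = 267674.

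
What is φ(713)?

660

Prime factorization: 713 = 23 · 31.
φ(23) = 23 − 1 = 22.
φ(31) = 31 − 1 = 30.
Multiply: 22 · 30 = 660.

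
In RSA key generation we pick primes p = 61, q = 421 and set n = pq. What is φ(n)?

25200

φ(pq) = (p−1)(q−1) = 60 · 420 = 25200.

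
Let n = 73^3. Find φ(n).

383688

φ(73^3) = 73^2·(73−1) = 5329·72 = 383688.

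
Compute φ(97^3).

903264

φ(97^3) = 97^3 − 97^2 = 912673 − 9409 = 903264.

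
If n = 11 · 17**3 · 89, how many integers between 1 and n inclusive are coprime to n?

4069120

φ(11) = 11 − 1 = 10.
φ(17^3) = 17^3 − 17^2 = 4913 − 289 = 4624.
φ(89) = 89 − 1 = 88.
Since φ is multiplicative, φ(4809827) = 10 · 4624 · 88 = 4069120.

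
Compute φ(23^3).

φ(12167) = 12167 · (1 − 1/23)
       = 12167 · 22/23 = 11638.

11638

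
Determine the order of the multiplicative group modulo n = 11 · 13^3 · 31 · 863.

524440800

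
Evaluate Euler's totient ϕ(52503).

Prime factorization: 52503 = 3 * 11 * 37 * 43.
φ(3) = 3 − 1 = 2.
φ(11) = 11 − 1 = 10.
φ(37) = 37 − 1 = 36.
φ(43) = 43 − 1 = 42.
Since φ is multiplicative, φ(52503) = 2 · 10 · 36 · 42 = 30240.

30240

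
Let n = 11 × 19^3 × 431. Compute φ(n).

φ(32518519) = 32518519 · (1 − 1/11) · (1 − 1/19) · (1 − 1/431)
       = 32518519 · 77400/90079 = 27941400.

27941400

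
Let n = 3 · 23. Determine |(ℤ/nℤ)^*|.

φ(3) = 3 − 1 = 2.
φ(23) = 23 − 1 = 22.
Multiply: 2 · 22 = 44.

44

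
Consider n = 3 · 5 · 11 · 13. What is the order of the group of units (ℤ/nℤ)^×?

φ(3) = 3 − 1 = 2.
φ(5) = 5 − 1 = 4.
φ(11) = 11 − 1 = 10.
φ(13) = 13 − 1 = 12.
Since φ is multiplicative, φ(2145) = 2 · 4 · 10 · 12 = 960.

960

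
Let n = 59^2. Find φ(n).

φ(59^2) = 59^2 − 59^1 = 3481 − 59 = 3422.

3422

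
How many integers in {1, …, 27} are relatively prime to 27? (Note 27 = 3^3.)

18

φ(3^3) = 3^3 − 3^2 = 27 − 9 = 18.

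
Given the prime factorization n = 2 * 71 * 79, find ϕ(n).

5460

φ(2) = 2 − 1 = 1.
φ(71) = 71 − 1 = 70.
φ(79) = 79 − 1 = 78.
Multiply: 1 · 70 · 78 = 5460.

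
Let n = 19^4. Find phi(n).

123462

φ(130321) = 130321 · (1 − 1/19)
       = 130321 · 18/19 = 123462.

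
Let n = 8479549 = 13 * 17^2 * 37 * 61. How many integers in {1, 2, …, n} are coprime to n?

7050240

φ(8479549) = 8479549 · (1 − 1/13) · (1 − 1/17) · (1 − 1/37) · (1 − 1/61)
       = 8479549 · 414720/498797 = 7050240.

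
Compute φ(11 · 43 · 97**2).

3911040

φ(4450457) = 4450457 · (1 − 1/11) · (1 − 1/43) · (1 − 1/97)
       = 4450457 · 40320/45881 = 3911040.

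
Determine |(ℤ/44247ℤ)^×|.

Factor 44247: 44247 = 3 · 7**3 · 43.
φ(3) = 3 − 1 = 2.
φ(7^3) = 7^3 − 7^2 = 343 − 49 = 294.
φ(43) = 43 − 1 = 42.
Multiply: 2 · 294 · 42 = 24696.

24696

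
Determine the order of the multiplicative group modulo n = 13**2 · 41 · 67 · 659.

270990720

φ(305936137) = 305936137 · (1 − 1/13) · (1 − 1/41) · (1 − 1/67) · (1 − 1/659)
       = 305936137 · 20845440/23533549 = 270990720.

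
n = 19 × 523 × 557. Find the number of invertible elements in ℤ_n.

5224176

φ(5534909) = 5534909 · (1 − 1/19) · (1 − 1/523) · (1 − 1/557)
       = 5534909 · 5224176/5534909 = 5224176.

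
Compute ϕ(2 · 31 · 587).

17580

φ(2) = 2 − 1 = 1.
φ(31) = 31 − 1 = 30.
φ(587) = 587 − 1 = 586.
Multiply: 1 · 30 · 586 = 17580.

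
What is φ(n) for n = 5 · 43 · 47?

φ(10105) = 10105 · (1 − 1/5) · (1 − 1/43) · (1 − 1/47)
       = 10105 · 7728/10105 = 7728.

7728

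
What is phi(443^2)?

φ(196249) = 196249 · (1 − 1/443)
       = 196249 · 442/443 = 195806.

195806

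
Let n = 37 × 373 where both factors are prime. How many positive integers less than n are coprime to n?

13392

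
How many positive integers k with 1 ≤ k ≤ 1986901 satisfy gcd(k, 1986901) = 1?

1986901 = 7^2 × 23 × 41 × 43.
φ(7^2) = 7^2 − 7^1 = 49 − 7 = 42.
φ(23) = 23 − 1 = 22.
φ(41) = 41 − 1 = 40.
φ(43) = 43 − 1 = 42.
Since φ is multiplicative, φ(1986901) = 42 · 22 · 40 · 42 = 1552320.

1552320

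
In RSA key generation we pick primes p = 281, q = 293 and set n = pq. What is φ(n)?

φ(82333) = 82333 · (1 − 1/281) · (1 − 1/293)
       = 82333 · 81760/82333 = 81760.

81760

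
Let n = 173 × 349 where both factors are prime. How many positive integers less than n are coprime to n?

φ(pq) = (p−1)(q−1) = 172 · 348 = 59856.

59856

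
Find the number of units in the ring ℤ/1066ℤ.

480

First factor: 1066 = 2 · 13 · 41.
φ(1066) = 1066 · (1 − 1/2) · (1 − 1/13) · (1 − 1/41)
       = 1066 · 480/1066 = 480.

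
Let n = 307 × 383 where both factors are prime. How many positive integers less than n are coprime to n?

φ(307) = 307 − 1 = 306.
φ(383) = 383 − 1 = 382.
Since φ is multiplicative, φ(117581) = 306 · 382 = 116892.

116892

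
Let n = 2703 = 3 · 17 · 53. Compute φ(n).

1664

φ(2703) = 2703 · (1 − 1/3) · (1 − 1/17) · (1 − 1/53)
       = 2703 · 1664/2703 = 1664.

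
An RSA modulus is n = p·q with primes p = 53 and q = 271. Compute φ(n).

φ(pq) = (p−1)(q−1) = 52 · 270 = 14040.

14040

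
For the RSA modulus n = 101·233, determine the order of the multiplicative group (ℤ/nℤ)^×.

For distinct primes, φ(pq) = (p−1)(q−1) = 100 × 232 = 23200.

23200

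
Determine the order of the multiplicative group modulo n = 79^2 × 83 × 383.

φ(79^2) = 79^1·(79−1) = 79·78 = 6162.
φ(83) = 83 − 1 = 82.
φ(383) = 383 − 1 = 382.
Since φ is multiplicative, φ(198395149) = 6162 · 82 · 382 = 193018488.

193018488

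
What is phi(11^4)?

13310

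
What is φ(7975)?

5600

7975 = 5**2 · 11 · 29.
φ(5^2) = 5^1·(5−1) = 5·4 = 20.
φ(11) = 11 − 1 = 10.
φ(29) = 29 − 1 = 28.
Since φ is multiplicative, φ(7975) = 20 · 10 · 28 = 5600.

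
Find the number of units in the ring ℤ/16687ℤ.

First factor: 16687 = 11 * 37 * 41.
φ(11) = 11 − 1 = 10.
φ(37) = 37 − 1 = 36.
φ(41) = 41 − 1 = 40.
Multiply: 10 · 36 · 40 = 14400.

14400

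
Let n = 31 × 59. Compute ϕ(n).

φ(1829) = 1829 · (1 − 1/31) · (1 − 1/59)
       = 1829 · 1740/1829 = 1740.

1740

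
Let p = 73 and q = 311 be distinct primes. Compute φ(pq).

22320

For distinct primes, φ(pq) = (p−1)(q−1) = 72 × 310 = 22320.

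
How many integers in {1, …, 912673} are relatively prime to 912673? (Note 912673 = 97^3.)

903264

φ(97^3) = 97^3 − 97^2 = 912673 − 9409 = 903264.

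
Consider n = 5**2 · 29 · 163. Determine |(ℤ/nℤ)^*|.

90720

φ(5^2) = 5^2 − 5^1 = 25 − 5 = 20.
φ(29) = 29 − 1 = 28.
φ(163) = 163 − 1 = 162.
Since φ is multiplicative, φ(118175) = 20 · 28 · 162 = 90720.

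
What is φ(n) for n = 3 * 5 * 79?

φ(1185) = 1185 · (1 − 1/3) · (1 − 1/5) · (1 − 1/79)
       = 1185 · 624/1185 = 624.

624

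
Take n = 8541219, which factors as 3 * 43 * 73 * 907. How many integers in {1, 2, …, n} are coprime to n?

φ(3) = 3 − 1 = 2.
φ(43) = 43 − 1 = 42.
φ(73) = 73 − 1 = 72.
φ(907) = 907 − 1 = 906.
Multiply: 2 · 42 · 72 · 906 = 5479488.

5479488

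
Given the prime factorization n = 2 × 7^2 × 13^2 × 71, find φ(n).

458640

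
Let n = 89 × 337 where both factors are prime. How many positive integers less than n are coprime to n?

φ(89) = 89 − 1 = 88.
φ(337) = 337 − 1 = 336.
Multiply: 88 · 336 = 29568.

29568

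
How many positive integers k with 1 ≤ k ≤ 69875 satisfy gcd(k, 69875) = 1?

69875 = 5**3 · 13 · 43.
φ(5^3) = 5^2·(5−1) = 25·4 = 100.
φ(13) = 13 − 1 = 12.
φ(43) = 43 − 1 = 42.
Since φ is multiplicative, φ(69875) = 100 · 12 · 42 = 50400.

50400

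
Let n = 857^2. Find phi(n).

733592

φ(734449) = 734449 · (1 − 1/857)
       = 734449 · 856/857 = 733592.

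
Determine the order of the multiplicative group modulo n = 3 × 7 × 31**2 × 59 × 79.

50487840

φ(3) = 3 − 1 = 2.
φ(7) = 7 − 1 = 6.
φ(31^2) = 31^2 − 31^1 = 961 − 31 = 930.
φ(59) = 59 − 1 = 58.
φ(79) = 79 − 1 = 78.
φ(94063641) = 2 × 6 × 930 × 58 × 78 = 50487840.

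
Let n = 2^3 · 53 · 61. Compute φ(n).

φ(2^3) = 2^2·(2−1) = 4·1 = 4.
φ(53) = 53 − 1 = 52.
φ(61) = 61 − 1 = 60.
Multiply: 4 · 52 · 60 = 12480.

12480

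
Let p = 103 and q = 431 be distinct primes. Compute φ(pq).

φ(pq) = (p−1)(q−1) = 102 · 430 = 43860.

43860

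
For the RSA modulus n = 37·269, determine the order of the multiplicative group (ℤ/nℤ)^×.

φ(9953) = 9953 · (1 − 1/37) · (1 − 1/269)
       = 9953 · 9648/9953 = 9648.

9648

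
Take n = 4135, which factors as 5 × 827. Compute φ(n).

3304

φ(4135) = 4135 · (1 − 1/5) · (1 − 1/827)
       = 4135 · 3304/4135 = 3304.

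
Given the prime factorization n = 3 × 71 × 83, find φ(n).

φ(17679) = 17679 · (1 − 1/3) · (1 − 1/71) · (1 − 1/83)
       = 17679 · 11480/17679 = 11480.

11480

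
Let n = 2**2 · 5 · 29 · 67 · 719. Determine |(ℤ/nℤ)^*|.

φ(2^2) = 2^2 − 2^1 = 4 − 2 = 2.
φ(5) = 5 − 1 = 4.
φ(29) = 29 − 1 = 28.
φ(67) = 67 − 1 = 66.
φ(719) = 719 − 1 = 718.
Multiply: 2 · 4 · 28 · 66 · 718 = 10614912.

10614912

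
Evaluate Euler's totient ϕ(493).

448

Factor 493: 493 = 17 × 29.
φ(493) = 493 · (1 − 1/17) · (1 − 1/29)
       = 493 · 448/493 = 448.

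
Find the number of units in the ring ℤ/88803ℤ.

47520

Prime factorization: 88803 = 3^3 × 11 × 13 × 23.
φ(88803) = 88803 · (1 − 1/3) · (1 − 1/11) · (1 − 1/13) · (1 − 1/23)
       = 88803 · 5280/9867 = 47520.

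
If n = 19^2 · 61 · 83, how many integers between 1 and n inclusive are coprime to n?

1682640

φ(1827743) = 1827743 · (1 − 1/19) · (1 − 1/61) · (1 − 1/83)
       = 1827743 · 88560/96197 = 1682640.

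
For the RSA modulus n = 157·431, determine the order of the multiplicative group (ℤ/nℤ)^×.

67080

φ(67667) = 67667 · (1 − 1/157) · (1 − 1/431)
       = 67667 · 67080/67667 = 67080.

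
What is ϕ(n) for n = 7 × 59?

φ(413) = 413 · (1 − 1/7) · (1 − 1/59)
       = 413 · 348/413 = 348.

348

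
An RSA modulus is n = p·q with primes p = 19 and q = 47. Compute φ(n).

For distinct primes, φ(pq) = (p−1)(q−1) = 18 × 46 = 828.

828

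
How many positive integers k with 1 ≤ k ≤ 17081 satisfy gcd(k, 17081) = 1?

15120

First factor: 17081 = 19 × 29 × 31.
φ(17081) = 17081 · (1 − 1/19) · (1 − 1/29) · (1 − 1/31)
       = 17081 · 15120/17081 = 15120.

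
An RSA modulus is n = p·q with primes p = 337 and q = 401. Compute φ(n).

134400

φ(337) = 337 − 1 = 336.
φ(401) = 401 − 1 = 400.
φ(135137) = 336 × 400 = 134400.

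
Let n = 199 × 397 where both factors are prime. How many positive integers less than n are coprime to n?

78408

For distinct primes, φ(pq) = (p−1)(q−1) = 198 × 396 = 78408.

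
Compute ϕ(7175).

4800

Factor 7175: 7175 = 5^2 * 7 * 41.
φ(7175) = 7175 · (1 − 1/5) · (1 − 1/7) · (1 − 1/41)
       = 7175 · 960/1435 = 4800.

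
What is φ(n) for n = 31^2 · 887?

φ(852407) = 852407 · (1 − 1/31) · (1 − 1/887)
       = 852407 · 26580/27497 = 823980.

823980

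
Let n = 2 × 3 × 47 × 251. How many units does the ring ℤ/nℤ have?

φ(70782) = 70782 · (1 − 1/2) · (1 − 1/3) · (1 − 1/47) · (1 − 1/251)
       = 70782 · 23000/70782 = 23000.

23000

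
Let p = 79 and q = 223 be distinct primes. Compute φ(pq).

17316

φ(pq) = (p−1)(q−1) = 78 · 222 = 17316.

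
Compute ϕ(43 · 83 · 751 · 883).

φ(43) = 43 − 1 = 42.
φ(83) = 83 − 1 = 82.
φ(751) = 751 − 1 = 750.
φ(883) = 883 − 1 = 882.
φ(2366721677) = 42 × 82 × 750 × 882 = 2278206000.

2278206000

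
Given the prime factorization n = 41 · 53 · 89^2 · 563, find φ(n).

9155294720

φ(41) = 41 − 1 = 40.
φ(53) = 53 − 1 = 52.
φ(89^2) = 89^2 − 89^1 = 7921 − 89 = 7832.
φ(563) = 563 − 1 = 562.
φ(9690543479) = 40 × 52 × 7832 × 562 = 9155294720.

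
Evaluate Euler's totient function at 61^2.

φ(3721) = 3721 · (1 − 1/61)
       = 3721 · 60/61 = 3660.

3660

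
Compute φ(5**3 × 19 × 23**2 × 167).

151192800

φ(5^3) = 5^3 − 5^2 = 125 − 25 = 100.
φ(19) = 19 − 1 = 18.
φ(23^2) = 23^2 − 23^1 = 529 − 23 = 506.
φ(167) = 167 − 1 = 166.
Multiply: 100 · 18 · 506 · 166 = 151192800.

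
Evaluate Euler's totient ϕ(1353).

Prime factorization: 1353 = 3 · 11 · 41.
φ(3) = 3 − 1 = 2.
φ(11) = 11 − 1 = 10.
φ(41) = 41 − 1 = 40.
φ(1353) = 2 × 10 × 40 = 800.

800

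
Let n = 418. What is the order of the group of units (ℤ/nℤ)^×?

First factor: 418 = 2 · 11 · 19.
φ(418) = 418 · (1 − 1/2) · (1 − 1/11) · (1 − 1/19)
       = 418 · 180/418 = 180.

180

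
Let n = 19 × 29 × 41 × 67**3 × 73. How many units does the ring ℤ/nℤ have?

430047636480

φ(496001196109) = 496001196109 · (1 − 1/19) · (1 − 1/29) · (1 − 1/41) · (1 − 1/67) · (1 − 1/73)
       = 496001196109 · 95800320/110492581 = 430047636480.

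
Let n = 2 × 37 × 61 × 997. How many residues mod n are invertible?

φ(2) = 2 − 1 = 1.
φ(37) = 37 − 1 = 36.
φ(61) = 61 − 1 = 60.
φ(997) = 997 − 1 = 996.
Multiply: 1 · 36 · 60 · 996 = 2151360.

2151360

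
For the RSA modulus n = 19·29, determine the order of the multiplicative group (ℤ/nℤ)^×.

504

φ(pq) = (p−1)(q−1) = 18 · 28 = 504.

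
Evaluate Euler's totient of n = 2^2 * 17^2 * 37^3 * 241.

φ(2^2) = 2^2 − 2^1 = 4 − 2 = 2.
φ(17^2) = 17^1·(17−1) = 17·16 = 272.
φ(37^3) = 37^2·(37−1) = 1369·36 = 49284.
φ(241) = 241 − 1 = 240.
Multiply: 2 · 272 · 49284 · 240 = 6434519040.

6434519040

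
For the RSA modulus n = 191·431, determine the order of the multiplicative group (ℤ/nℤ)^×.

81700

φ(pq) = (p−1)(q−1) = 190 · 430 = 81700.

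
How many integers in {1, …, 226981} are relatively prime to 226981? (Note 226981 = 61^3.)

φ(61^3) = 61^2·(61−1) = 3721·60 = 223260.

223260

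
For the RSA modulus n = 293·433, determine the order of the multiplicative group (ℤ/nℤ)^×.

φ(n) = (p − 1)(q − 1) = (293−1)(433−1) = 292·432 = 126144.

126144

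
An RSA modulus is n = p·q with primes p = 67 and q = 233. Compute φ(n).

φ(n) = (p − 1)(q − 1) = (67−1)(233−1) = 66·232 = 15312.

15312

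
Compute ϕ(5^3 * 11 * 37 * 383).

13752000

φ(19485125) = 19485125 · (1 − 1/5) · (1 − 1/11) · (1 − 1/37) · (1 − 1/383)
       = 19485125 · 550080/779405 = 13752000.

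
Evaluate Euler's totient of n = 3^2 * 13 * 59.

4176

φ(3^2) = 3^1·(3−1) = 3·2 = 6.
φ(13) = 13 − 1 = 12.
φ(59) = 59 − 1 = 58.
Since φ is multiplicative, φ(6903) = 6 · 12 · 58 = 4176.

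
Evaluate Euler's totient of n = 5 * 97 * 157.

59904

φ(76145) = 76145 · (1 − 1/5) · (1 − 1/97) · (1 − 1/157)
       = 76145 · 59904/76145 = 59904.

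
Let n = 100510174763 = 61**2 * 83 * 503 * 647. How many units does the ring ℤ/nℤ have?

97326515040

φ(100510174763) = 100510174763 · (1 − 1/61) · (1 − 1/83) · (1 − 1/503) · (1 − 1/647)
       = 100510174763 · 1595516640/1647707783 = 97326515040.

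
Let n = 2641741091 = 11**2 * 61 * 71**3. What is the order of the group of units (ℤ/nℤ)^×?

φ(11^2) = 11^2 − 11^1 = 121 − 11 = 110.
φ(61) = 61 − 1 = 60.
φ(71^3) = 71^3 − 71^2 = 357911 − 5041 = 352870.
Since φ is multiplicative, φ(2641741091) = 110 · 60 · 352870 = 2328942000.

2328942000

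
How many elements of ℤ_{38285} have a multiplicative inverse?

First factor: 38285 = 5 * 13 * 19 * 31.
φ(38285) = 38285 · (1 − 1/5) · (1 − 1/13) · (1 − 1/19) · (1 − 1/31)
       = 38285 · 25920/38285 = 25920.

25920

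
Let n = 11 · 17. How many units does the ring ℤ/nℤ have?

φ(11) = 11 − 1 = 10.
φ(17) = 17 − 1 = 16.
Since φ is multiplicative, φ(187) = 10 · 16 = 160.

160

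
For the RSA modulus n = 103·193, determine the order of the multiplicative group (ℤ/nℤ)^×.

φ(pq) = (p−1)(q−1) = 102 · 192 = 19584.

19584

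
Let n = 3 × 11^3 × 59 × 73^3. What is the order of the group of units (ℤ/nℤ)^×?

53854447680

φ(91647347979) = 91647347979 · (1 − 1/3) · (1 − 1/11) · (1 − 1/59) · (1 − 1/73)
       = 91647347979 · 83520/142131 = 53854447680.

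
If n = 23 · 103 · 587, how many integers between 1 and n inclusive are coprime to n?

1314984

φ(23) = 23 − 1 = 22.
φ(103) = 103 − 1 = 102.
φ(587) = 587 − 1 = 586.
Since φ is multiplicative, φ(1390603) = 22 · 102 · 586 = 1314984.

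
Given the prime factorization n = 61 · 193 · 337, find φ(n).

3870720

φ(61) = 61 − 1 = 60.
φ(193) = 193 − 1 = 192.
φ(337) = 337 − 1 = 336.
φ(3967501) = 60 × 192 × 336 = 3870720.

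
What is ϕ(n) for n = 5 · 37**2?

φ(5) = 5 − 1 = 4.
φ(37^2) = 37^2 − 37^1 = 1369 − 37 = 1332.
φ(6845) = 4 × 1332 = 5328.

5328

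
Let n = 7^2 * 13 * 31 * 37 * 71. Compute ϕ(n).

38102400

φ(7^2) = 7^2 − 7^1 = 49 − 7 = 42.
φ(13) = 13 − 1 = 12.
φ(31) = 31 − 1 = 30.
φ(37) = 37 − 1 = 36.
φ(71) = 71 − 1 = 70.
Multiply: 42 · 12 · 30 · 36 · 70 = 38102400.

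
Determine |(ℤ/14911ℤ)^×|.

12960

14911 = 13 · 31 · 37.
φ(14911) = 14911 · (1 − 1/13) · (1 − 1/31) · (1 − 1/37)
       = 14911 · 12960/14911 = 12960.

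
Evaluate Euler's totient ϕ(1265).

880

1265 = 5 · 11 · 23.
φ(1265) = 1265 · (1 − 1/5) · (1 − 1/11) · (1 − 1/23)
       = 1265 · 880/1265 = 880.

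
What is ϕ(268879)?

235872

Prime factorization: 268879 = 13^2 × 37 × 43.
φ(268879) = 268879 · (1 − 1/13) · (1 − 1/37) · (1 − 1/43)
       = 268879 · 18144/20683 = 235872.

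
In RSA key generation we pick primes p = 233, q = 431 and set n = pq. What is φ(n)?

φ(n) = (p − 1)(q − 1) = (233−1)(431−1) = 232·430 = 99760.

99760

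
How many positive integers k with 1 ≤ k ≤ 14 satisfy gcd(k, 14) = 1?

6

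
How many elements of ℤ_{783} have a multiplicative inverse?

Factor 783: 783 = 3^3 * 29.
φ(783) = 783 · (1 − 1/3) · (1 − 1/29)
       = 783 · 56/87 = 504.

504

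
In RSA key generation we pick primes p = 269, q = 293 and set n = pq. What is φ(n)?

φ(269) = 269 − 1 = 268.
φ(293) = 293 − 1 = 292.
Since φ is multiplicative, φ(78817) = 268 · 292 = 78256.

78256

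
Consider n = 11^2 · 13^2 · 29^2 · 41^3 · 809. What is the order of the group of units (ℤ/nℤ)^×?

757028758886400

φ(11^2) = 11^2 − 11^1 = 121 − 11 = 110.
φ(13^2) = 13^2 − 13^1 = 169 − 13 = 156.
φ(29^2) = 29^1·(29−1) = 29·28 = 812.
φ(41^3) = 41^3 − 41^2 = 68921 − 1681 = 67240.
φ(809) = 809 − 1 = 808.
φ(958888615600201) = 110 × 156 × 812 × 67240 × 808 = 757028758886400.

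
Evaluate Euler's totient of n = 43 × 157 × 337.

2201472

φ(43) = 43 − 1 = 42.
φ(157) = 157 − 1 = 156.
φ(337) = 337 − 1 = 336.
φ(2275087) = 42 × 156 × 336 = 2201472.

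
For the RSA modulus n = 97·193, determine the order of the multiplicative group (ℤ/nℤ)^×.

For distinct primes, φ(pq) = (p−1)(q−1) = 96 × 192 = 18432.

18432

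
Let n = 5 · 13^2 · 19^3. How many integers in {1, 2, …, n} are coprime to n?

φ(5795855) = 5795855 · (1 − 1/5) · (1 − 1/13) · (1 − 1/19)
       = 5795855 · 864/1235 = 4054752.

4054752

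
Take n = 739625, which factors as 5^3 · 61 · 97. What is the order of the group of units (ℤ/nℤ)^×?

φ(739625) = 739625 · (1 − 1/5) · (1 − 1/61) · (1 − 1/97)
       = 739625 · 23040/29585 = 576000.

576000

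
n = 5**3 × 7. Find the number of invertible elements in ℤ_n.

φ(875) = 875 · (1 − 1/5) · (1 − 1/7)
       = 875 · 24/35 = 600.

600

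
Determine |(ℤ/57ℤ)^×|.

36

Factor 57: 57 = 3 · 19.
φ(57) = 57 · (1 − 1/3) · (1 − 1/19)
       = 57 · 36/57 = 36.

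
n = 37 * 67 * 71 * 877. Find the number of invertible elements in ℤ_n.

145696320

φ(154359893) = 154359893 · (1 − 1/37) · (1 − 1/67) · (1 − 1/71) · (1 − 1/877)
       = 154359893 · 145696320/154359893 = 145696320.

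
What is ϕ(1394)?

640

First factor: 1394 = 2 · 17 · 41.
φ(2) = 2 − 1 = 1.
φ(17) = 17 − 1 = 16.
φ(41) = 41 − 1 = 40.
Multiply: 1 · 16 · 40 = 640.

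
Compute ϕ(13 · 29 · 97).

32256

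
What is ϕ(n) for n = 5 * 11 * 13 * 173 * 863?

71166720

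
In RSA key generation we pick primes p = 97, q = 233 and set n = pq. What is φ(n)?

φ(n) = (p − 1)(q − 1) = (97−1)(233−1) = 96·232 = 22272.

22272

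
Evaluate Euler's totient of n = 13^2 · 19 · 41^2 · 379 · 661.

1148885337600

φ(1352224151629) = 1352224151629 · (1 − 1/13) · (1 − 1/19) · (1 − 1/41) · (1 − 1/379) · (1 − 1/661)
       = 1352224151629 · 2155507200/2537005913 = 1148885337600.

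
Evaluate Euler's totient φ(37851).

Factor 37851: 37851 = 3 · 11 · 31 · 37.
φ(37851) = 37851 · (1 − 1/3) · (1 − 1/11) · (1 − 1/31) · (1 − 1/37)
       = 37851 · 21600/37851 = 21600.

21600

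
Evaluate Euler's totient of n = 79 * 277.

φ(21883) = 21883 · (1 − 1/79) · (1 − 1/277)
       = 21883 · 21528/21883 = 21528.

21528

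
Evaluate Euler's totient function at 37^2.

φ(1369) = 1369 · (1 − 1/37)
       = 1369 · 36/37 = 1332.

1332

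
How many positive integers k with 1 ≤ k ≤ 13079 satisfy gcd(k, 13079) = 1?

11200

First factor: 13079 = 11 * 29 * 41.
φ(11) = 11 − 1 = 10.
φ(29) = 29 − 1 = 28.
φ(41) = 41 − 1 = 40.
Multiply: 10 · 28 · 40 = 11200.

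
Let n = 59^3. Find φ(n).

201898

φ(205379) = 205379 · (1 − 1/59)
       = 205379 · 58/59 = 201898.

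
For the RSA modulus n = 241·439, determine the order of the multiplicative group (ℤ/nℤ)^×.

φ(n) = (p − 1)(q − 1) = (241−1)(439−1) = 240·438 = 105120.

105120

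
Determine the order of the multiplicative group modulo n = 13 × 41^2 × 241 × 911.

4298112000

φ(13) = 13 − 1 = 12.
φ(41^2) = 41^2 − 41^1 = 1681 − 41 = 1640.
φ(241) = 241 − 1 = 240.
φ(911) = 911 − 1 = 910.
Multiply: 12 · 1640 · 240 · 910 = 4298112000.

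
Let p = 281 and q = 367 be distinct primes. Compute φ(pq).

102480

For distinct primes, φ(pq) = (p−1)(q−1) = 280 × 366 = 102480.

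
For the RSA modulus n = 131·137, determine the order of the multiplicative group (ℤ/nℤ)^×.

17680

φ(pq) = (p−1)(q−1) = 130 · 136 = 17680.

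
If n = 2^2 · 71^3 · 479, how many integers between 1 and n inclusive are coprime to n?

φ(2^2) = 2^2 − 2^1 = 4 − 2 = 2.
φ(71^3) = 71^3 − 71^2 = 357911 − 5041 = 352870.
φ(479) = 479 − 1 = 478.
Since φ is multiplicative, φ(685757476) = 2 · 352870 · 478 = 337343720.

337343720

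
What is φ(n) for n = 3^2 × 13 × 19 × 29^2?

1052352

φ(3^2) = 3^2 − 3^1 = 9 − 3 = 6.
φ(13) = 13 − 1 = 12.
φ(19) = 19 − 1 = 18.
φ(29^2) = 29^2 − 29^1 = 841 − 29 = 812.
Multiply: 6 · 12 · 18 · 812 = 1052352.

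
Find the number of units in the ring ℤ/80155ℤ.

First factor: 80155 = 5 · 17 · 23 · 41.
φ(5) = 5 − 1 = 4.
φ(17) = 17 − 1 = 16.
φ(23) = 23 − 1 = 22.
φ(41) = 41 − 1 = 40.
Since φ is multiplicative, φ(80155) = 4 · 16 · 22 · 40 = 56320.

56320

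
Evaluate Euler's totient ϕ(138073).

Prime factorization: 138073 = 13**2 · 19 · 43.
φ(13^2) = 13^2 − 13^1 = 169 − 13 = 156.
φ(19) = 19 − 1 = 18.
φ(43) = 43 − 1 = 42.
φ(138073) = 156 × 18 × 42 = 117936.

117936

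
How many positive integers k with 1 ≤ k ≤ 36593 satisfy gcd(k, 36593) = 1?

36593 = 23 · 37 · 43.
φ(36593) = 36593 · (1 − 1/23) · (1 − 1/37) · (1 − 1/43)
       = 36593 · 33264/36593 = 33264.

33264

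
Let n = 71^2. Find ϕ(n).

4970

φ(5041) = 5041 · (1 − 1/71)
       = 5041 · 70/71 = 4970.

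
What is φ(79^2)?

φ(6241) = 6241 · (1 − 1/79)
       = 6241 · 78/79 = 6162.

6162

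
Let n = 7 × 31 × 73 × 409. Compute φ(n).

φ(6478969) = 6478969 · (1 − 1/7) · (1 − 1/31) · (1 − 1/73) · (1 − 1/409)
       = 6478969 · 5287680/6478969 = 5287680.

5287680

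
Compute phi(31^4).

φ(923521) = 923521 · (1 − 1/31)
       = 923521 · 30/31 = 893730.

893730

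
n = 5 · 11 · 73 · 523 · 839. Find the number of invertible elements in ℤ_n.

1259815680

φ(1761769955) = 1761769955 · (1 − 1/5) · (1 − 1/11) · (1 − 1/73) · (1 − 1/523) · (1 − 1/839)
       = 1761769955 · 1259815680/1761769955 = 1259815680.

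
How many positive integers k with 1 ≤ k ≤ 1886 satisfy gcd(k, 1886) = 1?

Factor 1886: 1886 = 2 · 23 · 41.
φ(1886) = 1886 · (1 − 1/2) · (1 − 1/23) · (1 − 1/41)
       = 1886 · 880/1886 = 880.

880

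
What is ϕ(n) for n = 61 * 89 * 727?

3833280

φ(3946883) = 3946883 · (1 − 1/61) · (1 − 1/89) · (1 − 1/727)
       = 3946883 · 3833280/3946883 = 3833280.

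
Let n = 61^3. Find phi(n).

223260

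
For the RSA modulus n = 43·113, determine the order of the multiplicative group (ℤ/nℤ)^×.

4704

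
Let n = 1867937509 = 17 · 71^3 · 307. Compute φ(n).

φ(17) = 17 − 1 = 16.
φ(71^3) = 71^3 − 71^2 = 357911 − 5041 = 352870.
φ(307) = 307 − 1 = 306.
Multiply: 16 · 352870 · 306 = 1727651520.

1727651520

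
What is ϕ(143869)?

123200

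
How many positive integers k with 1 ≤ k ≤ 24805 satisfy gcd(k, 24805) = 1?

17600

Prime factorization: 24805 = 5 × 11^2 × 41.
φ(24805) = 24805 · (1 − 1/5) · (1 − 1/11) · (1 − 1/41)
       = 24805 · 1600/2255 = 17600.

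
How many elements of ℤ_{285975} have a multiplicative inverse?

144000

Factor 285975: 285975 = 3**2 * 5**2 * 31 * 41.
φ(285975) = 285975 · (1 − 1/3) · (1 − 1/5) · (1 − 1/31) · (1 − 1/41)
       = 285975 · 9600/19065 = 144000.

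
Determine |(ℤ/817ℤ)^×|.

756

817 = 19 × 43.
φ(817) = 817 · (1 − 1/19) · (1 − 1/43)
       = 817 · 756/817 = 756.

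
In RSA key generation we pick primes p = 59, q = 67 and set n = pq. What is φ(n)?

3828

φ(n) = (p − 1)(q − 1) = (59−1)(67−1) = 58·66 = 3828.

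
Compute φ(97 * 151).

14400

φ(14647) = 14647 · (1 − 1/97) · (1 − 1/151)
       = 14647 · 14400/14647 = 14400.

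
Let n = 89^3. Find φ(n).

φ(704969) = 704969 · (1 − 1/89)
       = 704969 · 88/89 = 697048.

697048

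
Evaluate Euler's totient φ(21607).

Prime factorization: 21607 = 17 * 31 * 41.
φ(21607) = 21607 · (1 − 1/17) · (1 − 1/31) · (1 − 1/41)
       = 21607 · 19200/21607 = 19200.

19200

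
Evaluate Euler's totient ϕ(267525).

134400

Factor 267525: 267525 = 3**2 × 5**2 × 29 × 41.
φ(3^2) = 3^1·(3−1) = 3·2 = 6.
φ(5^2) = 5^2 − 5^1 = 25 − 5 = 20.
φ(29) = 29 − 1 = 28.
φ(41) = 41 − 1 = 40.
φ(267525) = 6 × 20 × 28 × 40 = 134400.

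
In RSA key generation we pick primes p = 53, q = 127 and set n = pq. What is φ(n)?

φ(6731) = 6731 · (1 − 1/53) · (1 − 1/127)
       = 6731 · 6552/6731 = 6552.

6552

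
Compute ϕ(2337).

Factor 2337: 2337 = 3 * 19 * 41.
φ(2337) = 2337 · (1 − 1/3) · (1 − 1/19) · (1 − 1/41)
       = 2337 · 1440/2337 = 1440.

1440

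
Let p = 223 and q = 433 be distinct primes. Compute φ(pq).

95904

φ(n) = (p − 1)(q − 1) = (223−1)(433−1) = 222·432 = 95904.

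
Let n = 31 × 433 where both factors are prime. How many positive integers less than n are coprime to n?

φ(n) = (p − 1)(q − 1) = (31−1)(433−1) = 30·432 = 12960.

12960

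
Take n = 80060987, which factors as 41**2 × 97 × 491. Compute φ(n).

φ(80060987) = 80060987 · (1 − 1/41) · (1 − 1/97) · (1 − 1/491)
       = 80060987 · 1881600/1952707 = 77145600.

77145600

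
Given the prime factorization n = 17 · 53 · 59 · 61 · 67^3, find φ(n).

857819888640

φ(975283879337) = 975283879337 · (1 − 1/17) · (1 − 1/53) · (1 − 1/59) · (1 − 1/61) · (1 − 1/67)
       = 975283879337 · 191093760/217260833 = 857819888640.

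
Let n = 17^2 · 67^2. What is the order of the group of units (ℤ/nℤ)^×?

1202784

φ(1297321) = 1297321 · (1 − 1/17) · (1 − 1/67)
       = 1297321 · 1056/1139 = 1202784.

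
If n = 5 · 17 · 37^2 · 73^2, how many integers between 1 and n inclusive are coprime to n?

448063488

φ(5) = 5 − 1 = 4.
φ(17) = 17 − 1 = 16.
φ(37^2) = 37^2 − 37^1 = 1369 − 37 = 1332.
φ(73^2) = 73^2 − 73^1 = 5329 − 73 = 5256.
Multiply: 4 · 16 · 1332 · 5256 = 448063488.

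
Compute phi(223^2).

49506

φ(223^2) = 223^1·(223−1) = 223·222 = 49506.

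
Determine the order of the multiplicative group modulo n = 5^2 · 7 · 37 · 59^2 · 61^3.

3300461510400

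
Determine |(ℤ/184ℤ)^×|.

88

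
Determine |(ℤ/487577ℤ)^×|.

413952

Prime factorization: 487577 = 17 * 23 * 29 * 43.
φ(17) = 17 − 1 = 16.
φ(23) = 23 − 1 = 22.
φ(29) = 29 − 1 = 28.
φ(43) = 43 − 1 = 42.
Since φ is multiplicative, φ(487577) = 16 · 22 · 28 · 42 = 413952.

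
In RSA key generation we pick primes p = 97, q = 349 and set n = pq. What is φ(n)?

33408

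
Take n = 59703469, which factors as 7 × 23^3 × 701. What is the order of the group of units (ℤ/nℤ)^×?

48879600

φ(59703469) = 59703469 · (1 − 1/7) · (1 − 1/23) · (1 − 1/701)
       = 59703469 · 92400/112861 = 48879600.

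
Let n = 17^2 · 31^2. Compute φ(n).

252960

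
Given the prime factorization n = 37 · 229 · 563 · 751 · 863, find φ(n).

φ(37) = 37 − 1 = 36.
φ(229) = 229 − 1 = 228.
φ(563) = 563 − 1 = 562.
φ(751) = 751 − 1 = 750.
φ(863) = 863 − 1 = 862.
φ(3091692795787) = 36 × 228 × 562 × 750 × 862 = 2982237264000.

2982237264000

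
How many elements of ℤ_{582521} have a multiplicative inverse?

First factor: 582521 = 19 × 23 × 31 × 43.
φ(582521) = 582521 · (1 − 1/19) · (1 − 1/23) · (1 − 1/31) · (1 − 1/43)
       = 582521 · 498960/582521 = 498960.

498960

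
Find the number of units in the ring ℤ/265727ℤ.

265727 = 7^2 · 11 · 17 · 29.
φ(7^2) = 7^2 − 7^1 = 49 − 7 = 42.
φ(11) = 11 − 1 = 10.
φ(17) = 17 − 1 = 16.
φ(29) = 29 − 1 = 28.
Since φ is multiplicative, φ(265727) = 42 · 10 · 16 · 28 = 188160.

188160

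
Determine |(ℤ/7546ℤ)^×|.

Prime factorization: 7546 = 2 · 7**3 · 11.
φ(2) = 2 − 1 = 1.
φ(7^3) = 7^2·(7−1) = 49·6 = 294.
φ(11) = 11 − 1 = 10.
φ(7546) = 1 × 294 × 10 = 2940.

2940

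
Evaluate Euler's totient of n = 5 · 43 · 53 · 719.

6272448

φ(8193005) = 8193005 · (1 − 1/5) · (1 − 1/43) · (1 − 1/53) · (1 − 1/719)
       = 8193005 · 6272448/8193005 = 6272448.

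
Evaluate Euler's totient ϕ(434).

180

Prime factorization: 434 = 2 · 7 · 31.
φ(434) = 434 · (1 − 1/2) · (1 − 1/7) · (1 − 1/31)
       = 434 · 180/434 = 180.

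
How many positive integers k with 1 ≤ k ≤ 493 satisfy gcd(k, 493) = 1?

448

Factor 493: 493 = 17 · 29.
φ(17) = 17 − 1 = 16.
φ(29) = 29 − 1 = 28.
Multiply: 16 · 28 = 448.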